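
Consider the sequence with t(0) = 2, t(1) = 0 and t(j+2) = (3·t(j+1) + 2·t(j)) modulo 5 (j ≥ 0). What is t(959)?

We have t(0) = 2,  t(1) = 0,  t(2) = 4,  t(3) = 2,  t(4) = 4,  t(5) = 1,  t(6) = 1,  t(7) = 0,  t(8) = 2,  t(9) = 1,  t(10) = 2,  t(11) = 3,  t(12) = 3,  t(13) = 0,  t(14) = 1,  t(15) = 3,  t(16) = 1,  t(17) = 4,  t(18) = 4,  t(19) = 0,  t(20) = 3,  t(21) = 4,  t(22) = 3,  t(23) = 2,  t(24) = 2,  t(25) = 0.
The sequence repeats with period 24.
(959 - 0) mod 24 = 23, so t(959) = t(23) = 2.

2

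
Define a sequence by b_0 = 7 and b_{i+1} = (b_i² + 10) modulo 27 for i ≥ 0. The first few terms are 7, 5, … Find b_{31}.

5

Computing terms: b_0 = 7; b_1 = 5; b_2 = 8; b_3 = 20; b_4 = 5.
Since b_4 = b_1 = 5, the sequence is eventually periodic: after a pre-period of length 1 it cycles with period 3.
For i ≥ 1, b_i depends only on (i - 1) mod 3. (31 - 1) mod 3 = 0, so b_{31} = b_1 = 5.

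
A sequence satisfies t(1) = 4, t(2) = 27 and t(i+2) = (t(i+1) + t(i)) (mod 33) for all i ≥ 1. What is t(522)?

27

Computing terms: t(1) = 4,  t(2) = 27,  t(3) = 31,  t(4) = 25,  t(5) = 23,  t(6) = 15,  t(7) = 5,  t(8) = 20,  t(9) = 25,  t(10) = 12,  t(11) = 4,  t(12) = 16,  t(13) = 20,  t(14) = 3,  t(15) = 23,  t(16) = 26,  t(17) = 16,  t(18) = 9,  t(19) = 25,  t(20) = 1,  t(21) = 26,  t(22) = 27,  t(23) = 20,  t(24) = 14,  t(25) = 1,  t(26) = 15,  t(27) = 16,  t(28) = 31,  t(29) = 14,  t(30) = 12,  t(31) = 26,  t(32) = 5,  t(33) = 31,  t(34) = 3,  t(35) = 1,  t(36) = 4,  t(37) = 5,  t(38) = 9,  t(39) = 14,  t(40) = 23,  t(41) = 4,  t(42) = 27.
The sequence repeats with period 40.
(522 - 1) mod 40 = 1, so t(522) = t(2) = 27.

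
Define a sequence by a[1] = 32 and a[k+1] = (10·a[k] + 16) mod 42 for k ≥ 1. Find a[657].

16

Computing terms: a[1] = 32, a[2] = 0, a[3] = 16, a[4] = 8, a[5] = 12, a[6] = 10, a[7] = 32.
The sequence repeats with period 6.
So a[657] = a[1 + ((657-1) mod 6)] = a[3] = 16.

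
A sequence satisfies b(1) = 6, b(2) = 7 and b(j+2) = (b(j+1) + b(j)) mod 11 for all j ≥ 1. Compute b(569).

5

We have b(1) = 6,  b(2) = 7,  b(3) = 2,  b(4) = 9,  b(5) = 0,  b(6) = 9,  b(7) = 9,  b(8) = 7,  b(9) = 5,  b(10) = 1,  b(11) = 6,  b(12) = 7.
The sequence repeats with period 10.
So b(569) = b(1 + ((569-1) mod 10)) = b(9) = 5.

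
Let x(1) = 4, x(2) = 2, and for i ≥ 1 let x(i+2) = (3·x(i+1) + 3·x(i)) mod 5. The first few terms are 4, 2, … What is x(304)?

0

x(1) = 4, x(2) = 2, x(3) = 3, x(4) = 0, x(5) = 4, x(6) = 2.
Since (x(5), x(6)) = (x(1), x(2)) = (4, 2) (two consecutive terms determine the rest), the sequence is periodic with period 4.
So x(304) = x(1 + ((304-1) mod 4)) = x(4) = 0.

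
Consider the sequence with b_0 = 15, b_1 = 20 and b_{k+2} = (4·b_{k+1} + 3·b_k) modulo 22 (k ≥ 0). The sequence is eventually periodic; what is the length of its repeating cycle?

b_0 = 15; b_1 = 20; b_2 = 15; b_3 = 10; b_4 = 19; b_5 = 18; b_6 = 19; b_7 = 20; b_8 = 5; b_9 = 14; b_{10} = 5; b_{11} = 18; b_{12} = 21; b_{13} = 6; b_{14} = 21; b_{15} = 14; b_{16} = 9; b_{17} = 12; b_{18} = 9; b_{19} = 6; b_{20} = 7; b_{21} = 2; b_{22} = 7; b_{23} = 12; b_{24} = 3; b_{25} = 4; b_{26} = 3; b_{27} = 2; b_{28} = 17; b_{29} = 8; b_{30} = 17; b_{31} = 4; b_{32} = 1; b_{33} = 16; b_{34} = 1; b_{35} = 8; b_{36} = 13; b_{37} = 10; b_{38} = 13; b_{39} = 16; b_{40} = 15; b_{41} = 20.
The sequence repeats with period 40.

40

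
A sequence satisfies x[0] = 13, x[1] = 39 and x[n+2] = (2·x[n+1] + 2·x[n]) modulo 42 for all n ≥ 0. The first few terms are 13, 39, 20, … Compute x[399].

40

x[0] = 13, x[1] = 39, x[2] = 20, x[3] = 34, x[4] = 24, x[5] = 32, x[6] = 28, x[7] = 36, x[8] = 2, x[9] = 34, x[10] = 30, x[11] = 2, x[12] = 22, x[13] = 6, x[14] = 14, x[15] = 40, x[16] = 24, x[17] = 2, x[18] = 10, x[19] = 24, x[20] = 26, x[21] = 16, x[22] = 0, x[23] = 32, x[24] = 22, x[25] = 24, x[26] = 8, x[27] = 22, x[28] = 18, x[29] = 38, x[30] = 28, x[31] = 6, x[32] = 26, x[33] = 22, x[34] = 12, x[35] = 26, x[36] = 34, x[37] = 36, x[38] = 14, x[39] = 16, x[40] = 18, x[41] = 26, x[42] = 4, x[43] = 18, x[44] = 2, x[45] = 40, x[46] = 0, x[47] = 38, x[48] = 34, x[49] = 18, x[50] = 20, x[51] = 34.
Since (x[50], x[51]) = (x[2], x[3]) = (20, 34) (two consecutive terms determine the rest), the sequence is eventually periodic: after a pre-period of length 2 it cycles with period 48.
For n ≥ 2, x[n] depends only on (n - 2) mod 48. (399 - 2) mod 48 = 13, so x[399] = x[15] = 40.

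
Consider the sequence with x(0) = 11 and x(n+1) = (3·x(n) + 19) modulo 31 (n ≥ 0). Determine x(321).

Listing terms: x(0) = 11, x(1) = 21, x(2) = 20, x(3) = 17, x(4) = 8, x(5) = 12, x(6) = 24, x(7) = 29, x(8) = 13, x(9) = 27, x(10) = 7, x(11) = 9, x(12) = 15, x(13) = 2, x(14) = 25, x(15) = 1, x(16) = 22, x(17) = 23, x(18) = 26, x(19) = 4, x(20) = 0, x(21) = 19, x(22) = 14, x(23) = 30, x(24) = 16, x(25) = 5, x(26) = 3, x(27) = 28, x(28) = 10, x(29) = 18, x(30) = 11.
The sequence repeats with period 30.
(321 - 0) mod 30 = 21, so x(321) = x(21) = 19.

19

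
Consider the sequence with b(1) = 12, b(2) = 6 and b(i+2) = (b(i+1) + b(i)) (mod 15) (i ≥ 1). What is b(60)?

9

We have b(1) = 12; b(2) = 6; b(3) = 3; b(4) = 9; b(5) = 12; b(6) = 6.
The sequence repeats with period 4.
So b(60) = b(1 + ((60-1) mod 4)) = b(4) = 9.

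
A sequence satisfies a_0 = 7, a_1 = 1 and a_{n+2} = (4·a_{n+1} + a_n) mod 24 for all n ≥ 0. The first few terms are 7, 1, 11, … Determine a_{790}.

We have a_0 = 7; a_1 = 1; a_2 = 11; a_3 = 21; a_4 = 23; a_5 = 17; a_6 = 19; a_7 = 21; a_8 = 7; a_9 = 1.
The sequence repeats with period 8.
(790 - 0) mod 8 = 6, so a_{790} = a_6 = 19.

19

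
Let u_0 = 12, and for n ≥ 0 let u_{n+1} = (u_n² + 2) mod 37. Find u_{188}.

u_0 = 12,  u_1 = 35,  u_2 = 6,  u_3 = 1,  u_4 = 3,  u_5 = 11,  u_6 = 12.
Since u_6 = u_0 = 12, the sequence is periodic with period 6.
So u_{188} = u_{0 + ((188-0) mod 6)} = u_2 = 6.

6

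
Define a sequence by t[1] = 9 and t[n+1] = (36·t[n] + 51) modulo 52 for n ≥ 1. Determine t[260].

Listing terms: t[1] = 9; t[2] = 11; t[3] = 31; t[4] = 23; t[5] = 47; t[6] = 27; t[7] = 35; t[8] = 11.
Since t[8] = t[2] = 11, the sequence is eventually periodic: after a pre-period of length 1 it cycles with period 6.
For n ≥ 2, t[n] depends only on (n - 2) mod 6. (260 - 2) mod 6 = 0, so t[260] = t[2] = 11.

11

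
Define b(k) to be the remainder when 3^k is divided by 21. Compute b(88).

18

Listing terms: b(0) = 1, b(1) = 3, b(2) = 9, b(3) = 6, b(4) = 18, b(5) = 12, b(6) = 15, b(7) = 3.
Since b(7) = b(1) = 3, the sequence is eventually periodic: after a pre-period of length 1 it cycles with period 6.
For k ≥ 1, b(k) depends only on (k - 1) mod 6. (88 - 1) mod 6 = 3, so b(88) = b(4) = 18.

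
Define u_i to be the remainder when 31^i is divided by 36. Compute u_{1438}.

13

u_1 = 31,  u_2 = 25,  u_3 = 19,  u_4 = 13,  u_5 = 7,  u_6 = 1,  u_7 = 31.
Since u_7 = u_1 = 31, the sequence is periodic with period 6.
So u_{1438} = u_{1 + ((1438-1) mod 6)} = u_4 = 13.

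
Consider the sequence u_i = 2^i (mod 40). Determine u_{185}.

Listing terms: u_1 = 2, u_2 = 4, u_3 = 8, u_4 = 16, u_5 = 32, u_6 = 24, u_7 = 8.
Since u_7 = u_3 = 8, the sequence is eventually periodic: after a pre-period of length 2 it cycles with period 4.
For i ≥ 3, u_i depends only on (i - 3) mod 4. (185 - 3) mod 4 = 2, so u_{185} = u_5 = 32.

32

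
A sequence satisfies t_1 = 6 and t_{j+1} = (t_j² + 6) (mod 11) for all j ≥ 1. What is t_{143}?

10

t_1 = 6; t_2 = 9; t_3 = 10; t_4 = 7; t_5 = 0; t_6 = 6.
Since t_6 = t_1 = 6, the sequence is periodic with period 5.
So t_{143} = t_{1 + ((143-1) mod 5)} = t_3 = 10.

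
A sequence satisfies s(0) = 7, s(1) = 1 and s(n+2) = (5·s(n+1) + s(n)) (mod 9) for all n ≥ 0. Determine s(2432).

s(0) = 7; s(1) = 1; s(2) = 3; s(3) = 7; s(4) = 2; s(5) = 8; s(6) = 6; s(7) = 2; s(8) = 7; s(9) = 1.
Since (s(8), s(9)) = (s(0), s(1)) = (7, 1) (two consecutive terms determine the rest), the sequence is periodic with period 8.
So s(2432) = s(0 + ((2432-0) mod 8)) = s(0) = 7.

7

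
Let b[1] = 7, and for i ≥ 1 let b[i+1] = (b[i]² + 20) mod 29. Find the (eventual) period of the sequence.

Computing terms: b[1] = 7, b[2] = 11, b[3] = 25, b[4] = 7.
The sequence repeats with period 3.

3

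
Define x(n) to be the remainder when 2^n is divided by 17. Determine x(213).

Listing terms: x(1) = 2, x(2) = 4, x(3) = 8, x(4) = 16, x(5) = 15, x(6) = 13, x(7) = 9, x(8) = 1, x(9) = 2.
The sequence repeats with period 8.
(213 - 1) mod 8 = 4, so x(213) = x(5) = 15.

15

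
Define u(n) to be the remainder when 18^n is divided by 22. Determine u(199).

8

We have u(1) = 18,  u(2) = 16,  u(3) = 2,  u(4) = 14,  u(5) = 10,  u(6) = 4,  u(7) = 6,  u(8) = 20,  u(9) = 8,  u(10) = 12,  u(11) = 18.
The sequence repeats with period 10.
(199 - 1) mod 10 = 8, so u(199) = u(9) = 8.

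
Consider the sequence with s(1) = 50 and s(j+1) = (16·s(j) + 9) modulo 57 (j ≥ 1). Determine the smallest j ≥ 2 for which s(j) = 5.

Computing terms: s(1) = 50,  s(2) = 11,  s(3) = 14,  s(4) = 5,  s(5) = 32,  s(6) = 8,  s(7) = 23,  s(8) = 35,  s(9) = 56,  s(10) = 50.
Since s(10) = s(1) = 50, the sequence is periodic with period 9.
The value 5 first appears (with j ≥ 2) at s(4).

4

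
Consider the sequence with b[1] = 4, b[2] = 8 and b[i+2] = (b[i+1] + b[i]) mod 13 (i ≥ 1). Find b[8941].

Computing terms: b[1] = 4,  b[2] = 8,  b[3] = 12,  b[4] = 7,  b[5] = 6,  b[6] = 0,  b[7] = 6,  b[8] = 6,  b[9] = 12,  b[10] = 5,  b[11] = 4,  b[12] = 9,  b[13] = 0,  b[14] = 9,  b[15] = 9,  b[16] = 5,  b[17] = 1,  b[18] = 6,  b[19] = 7,  b[20] = 0,  b[21] = 7,  b[22] = 7,  b[23] = 1,  b[24] = 8,  b[25] = 9,  b[26] = 4,  b[27] = 0,  b[28] = 4,  b[29] = 4,  b[30] = 8.
Since (b[29], b[30]) = (b[1], b[2]) = (4, 8) (two consecutive terms determine the rest), the sequence is periodic with period 28.
So b[8941] = b[1 + ((8941-1) mod 28)] = b[9] = 12.

12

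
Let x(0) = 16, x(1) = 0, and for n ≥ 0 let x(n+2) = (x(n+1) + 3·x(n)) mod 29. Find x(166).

20

We have x(0) = 16, x(1) = 0, x(2) = 19, x(3) = 19, x(4) = 18, x(5) = 17, x(6) = 13, x(7) = 6, x(8) = 16, x(9) = 5, x(10) = 24, x(11) = 10, x(12) = 24, x(13) = 25, x(14) = 10, x(15) = 27, x(16) = 28, x(17) = 22, x(18) = 19, x(19) = 27, x(20) = 26, x(21) = 20, x(22) = 11, x(23) = 13, x(24) = 17, x(25) = 27, x(26) = 20, x(27) = 14, x(28) = 16, x(29) = 0.
The sequence repeats with period 28.
(166 - 0) mod 28 = 26, so x(166) = x(26) = 20.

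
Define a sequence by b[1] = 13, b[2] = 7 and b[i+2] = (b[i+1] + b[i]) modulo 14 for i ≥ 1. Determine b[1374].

b[1] = 13, b[2] = 7, b[3] = 6, b[4] = 13, b[5] = 5, b[6] = 4, b[7] = 9, b[8] = 13, b[9] = 8, b[10] = 7, b[11] = 1, b[12] = 8, b[13] = 9, b[14] = 3, b[15] = 12, b[16] = 1, b[17] = 13, b[18] = 0, b[19] = 13, b[20] = 13, b[21] = 12, b[22] = 11, b[23] = 9, b[24] = 6, b[25] = 1, b[26] = 7, b[27] = 8, b[28] = 1, b[29] = 9, b[30] = 10, b[31] = 5, b[32] = 1, b[33] = 6, b[34] = 7, b[35] = 13, b[36] = 6, b[37] = 5, b[38] = 11, b[39] = 2, b[40] = 13, b[41] = 1, b[42] = 0, b[43] = 1, b[44] = 1, b[45] = 2, b[46] = 3, b[47] = 5, b[48] = 8, b[49] = 13, b[50] = 7.
Since (b[49], b[50]) = (b[1], b[2]) = (13, 7) (two consecutive terms determine the rest), the sequence is periodic with period 48.
(1374 - 1) mod 48 = 29, so b[1374] = b[30] = 10.

10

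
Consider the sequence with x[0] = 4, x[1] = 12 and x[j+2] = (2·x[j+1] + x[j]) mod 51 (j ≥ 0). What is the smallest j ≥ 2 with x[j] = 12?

We have x[0] = 4; x[1] = 12; x[2] = 28; x[3] = 17; x[4] = 11; x[5] = 39; x[6] = 38; x[7] = 13; x[8] = 13; x[9] = 39; x[10] = 40; x[11] = 17; x[12] = 23; x[13] = 12; x[14] = 47; x[15] = 4; x[16] = 4; x[17] = 12.
Since (x[16], x[17]) = (x[0], x[1]) = (4, 12) (two consecutive terms determine the rest), the sequence is periodic with period 16.
The value 12 first appears (with j ≥ 2) at x[13].

13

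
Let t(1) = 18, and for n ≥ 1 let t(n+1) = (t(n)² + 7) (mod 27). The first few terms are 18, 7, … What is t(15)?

Listing terms: t(1) = 18,  t(2) = 7,  t(3) = 2,  t(4) = 11,  t(5) = 20,  t(6) = 2.
Since t(6) = t(3) = 2, the sequence is eventually periodic: after a pre-period of length 2 it cycles with period 3.
For n ≥ 3, t(n) depends only on (n - 3) mod 3. (15 - 3) mod 3 = 0, so t(15) = t(3) = 2.

2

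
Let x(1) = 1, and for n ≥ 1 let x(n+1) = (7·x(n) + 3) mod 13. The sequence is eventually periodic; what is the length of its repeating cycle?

12

We have x(1) = 1; x(2) = 10; x(3) = 8; x(4) = 7; x(5) = 0; x(6) = 3; x(7) = 11; x(8) = 2; x(9) = 4; x(10) = 5; x(11) = 12; x(12) = 9; x(13) = 1.
The sequence repeats with period 12.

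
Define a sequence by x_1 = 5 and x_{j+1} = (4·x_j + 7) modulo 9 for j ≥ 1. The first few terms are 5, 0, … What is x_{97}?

Computing terms: x_1 = 5, x_2 = 0, x_3 = 7, x_4 = 8, x_5 = 3, x_6 = 1, x_7 = 2, x_8 = 6, x_9 = 4, x_{10} = 5.
Since x_{10} = x_1 = 5, the sequence is periodic with period 9.
(97 - 1) mod 9 = 6, so x_{97} = x_7 = 2.

2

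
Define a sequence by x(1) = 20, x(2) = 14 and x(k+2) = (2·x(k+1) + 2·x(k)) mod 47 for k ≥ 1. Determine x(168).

We have x(1) = 20,  x(2) = 14,  x(3) = 21,  x(4) = 23,  x(5) = 41,  x(6) = 34,  x(7) = 9,  x(8) = 39,  x(9) = 2,  x(10) = 35,  x(11) = 27,  x(12) = 30,  x(13) = 20,  x(14) = 6,  x(15) = 5,  x(16) = 22,  x(17) = 7,  x(18) = 11,  x(19) = 36,  x(20) = 0,  x(21) = 25,  x(22) = 3,  x(23) = 9,  x(24) = 24,  x(25) = 19,  x(26) = 39,  x(27) = 22,  x(28) = 28,  x(29) = 6,  x(30) = 21,  x(31) = 7,  x(32) = 9,  x(33) = 32,  x(34) = 35,  x(35) = 40,  x(36) = 9,  x(37) = 4,  x(38) = 26,  x(39) = 13,  x(40) = 31,  x(41) = 41,  x(42) = 3,  x(43) = 41,  x(44) = 41,  x(45) = 23,  x(46) = 34,  x(47) = 20,  x(48) = 14.
Since (x(47), x(48)) = (x(1), x(2)) = (20, 14) (two consecutive terms determine the rest), the sequence is periodic with period 46.
(168 - 1) mod 46 = 29, so x(168) = x(30) = 21.

21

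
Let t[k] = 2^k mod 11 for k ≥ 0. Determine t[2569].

We have t[0] = 1, t[1] = 2, t[2] = 4, t[3] = 8, t[4] = 5, t[5] = 10, t[6] = 9, t[7] = 7, t[8] = 3, t[9] = 6, t[10] = 1.
Since t[10] = t[0] = 1, the sequence is periodic with period 10.
(2569 - 0) mod 10 = 9, so t[2569] = t[9] = 6.

6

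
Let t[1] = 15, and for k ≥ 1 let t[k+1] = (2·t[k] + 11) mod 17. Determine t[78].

We have t[1] = 15, t[2] = 7, t[3] = 8, t[4] = 10, t[5] = 14, t[6] = 5, t[7] = 4, t[8] = 2, t[9] = 15.
Since t[9] = t[1] = 15, the sequence is periodic with period 8.
So t[78] = t[1 + ((78-1) mod 8)] = t[6] = 5.

5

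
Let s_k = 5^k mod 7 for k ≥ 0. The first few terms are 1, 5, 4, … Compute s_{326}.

4

s_0 = 1, s_1 = 5, s_2 = 4, s_3 = 6, s_4 = 2, s_5 = 3, s_6 = 1.
Since s_6 = s_0 = 1, the sequence is periodic with period 6.
So s_{326} = s_{0 + ((326-0) mod 6)} = s_2 = 4.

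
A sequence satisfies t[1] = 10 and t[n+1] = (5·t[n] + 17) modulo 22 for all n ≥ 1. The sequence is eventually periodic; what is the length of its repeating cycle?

We have t[1] = 10; t[2] = 1; t[3] = 0; t[4] = 17; t[5] = 14; t[6] = 21; t[7] = 12; t[8] = 11; t[9] = 6; t[10] = 3; t[11] = 10.
Since t[11] = t[1] = 10, the sequence is periodic with period 10.

10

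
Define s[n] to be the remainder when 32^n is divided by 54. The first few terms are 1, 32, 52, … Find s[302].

We have s[0] = 1; s[1] = 32; s[2] = 52; s[3] = 44; s[4] = 4; s[5] = 20; s[6] = 46; s[7] = 14; s[8] = 16; s[9] = 26; s[10] = 22; s[11] = 2; s[12] = 10; s[13] = 50; s[14] = 34; s[15] = 8; s[16] = 40; s[17] = 38; s[18] = 28; s[19] = 32.
Since s[19] = s[1] = 32, the sequence is eventually periodic: after a pre-period of length 1 it cycles with period 18.
For n ≥ 1, s[n] depends only on (n - 1) mod 18. (302 - 1) mod 18 = 13, so s[302] = s[14] = 34.

34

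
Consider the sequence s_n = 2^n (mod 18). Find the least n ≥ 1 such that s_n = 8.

3

Computing terms: s_0 = 1,  s_1 = 2,  s_2 = 4,  s_3 = 8,  s_4 = 16,  s_5 = 14,  s_6 = 10,  s_7 = 2.
Since s_7 = s_1 = 2, the sequence is eventually periodic: after a pre-period of length 1 it cycles with period 6.
The value 8 first appears (with n ≥ 1) at s_3.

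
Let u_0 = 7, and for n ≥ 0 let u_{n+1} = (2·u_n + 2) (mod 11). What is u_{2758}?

3

Listing terms: u_0 = 7,  u_1 = 5,  u_2 = 1,  u_3 = 4,  u_4 = 10,  u_5 = 0,  u_6 = 2,  u_7 = 6,  u_8 = 3,  u_9 = 8,  u_{10} = 7.
Since u_{10} = u_0 = 7, the sequence is periodic with period 10.
(2758 - 0) mod 10 = 8, so u_{2758} = u_8 = 3.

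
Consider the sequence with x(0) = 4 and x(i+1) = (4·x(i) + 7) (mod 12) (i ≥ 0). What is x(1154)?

3

x(0) = 4, x(1) = 11, x(2) = 3, x(3) = 7, x(4) = 11.
Since x(4) = x(1) = 11, the sequence is eventually periodic: after a pre-period of length 1 it cycles with period 3.
For i ≥ 1, x(i) depends only on (i - 1) mod 3. (1154 - 1) mod 3 = 1, so x(1154) = x(2) = 3.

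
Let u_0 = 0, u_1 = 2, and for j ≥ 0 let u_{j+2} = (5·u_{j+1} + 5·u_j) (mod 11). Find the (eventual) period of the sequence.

We have u_0 = 0,  u_1 = 2,  u_2 = 10,  u_3 = 5,  u_4 = 9,  u_5 = 4,  u_6 = 10,  u_7 = 4,  u_8 = 4,  u_9 = 7,  u_{10} = 0,  u_{11} = 2.
Since (u_{10}, u_{11}) = (u_0, u_1) = (0, 2) (two consecutive terms determine the rest), the sequence is periodic with period 10.

10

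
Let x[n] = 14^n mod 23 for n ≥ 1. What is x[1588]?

x[1] = 14; x[2] = 12; x[3] = 7; x[4] = 6; x[5] = 15; x[6] = 3; x[7] = 19; x[8] = 13; x[9] = 21; x[10] = 18; x[11] = 22; x[12] = 9; x[13] = 11; x[14] = 16; x[15] = 17; x[16] = 8; x[17] = 20; x[18] = 4; x[19] = 10; x[20] = 2; x[21] = 5; x[22] = 1; x[23] = 14.
The sequence repeats with period 22.
(1588 - 1) mod 22 = 3, so x[1588] = x[4] = 6.

6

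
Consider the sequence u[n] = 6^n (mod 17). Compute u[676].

4

We have u[0] = 1; u[1] = 6; u[2] = 2; u[3] = 12; u[4] = 4; u[5] = 7; u[6] = 8; u[7] = 14; u[8] = 16; u[9] = 11; u[10] = 15; u[11] = 5; u[12] = 13; u[13] = 10; u[14] = 9; u[15] = 3; u[16] = 1.
Since u[16] = u[0] = 1, the sequence is periodic with period 16.
So u[676] = u[0 + ((676-0) mod 16)] = u[4] = 4.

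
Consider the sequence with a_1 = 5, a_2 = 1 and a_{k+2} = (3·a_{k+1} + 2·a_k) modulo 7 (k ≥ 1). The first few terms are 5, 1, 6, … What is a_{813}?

Computing terms: a_1 = 5, a_2 = 1, a_3 = 6, a_4 = 6, a_5 = 2, a_6 = 4, a_7 = 2, a_8 = 0, a_9 = 4, a_{10} = 5, a_{11} = 2, a_{12} = 2, a_{13} = 3, a_{14} = 6, a_{15} = 3, a_{16} = 0, a_{17} = 6, a_{18} = 4, a_{19} = 3, a_{20} = 3, a_{21} = 1, a_{22} = 2, a_{23} = 1, a_{24} = 0, a_{25} = 2, a_{26} = 6, a_{27} = 1, a_{28} = 1, a_{29} = 5, a_{30} = 3, a_{31} = 5, a_{32} = 0, a_{33} = 3, a_{34} = 2, a_{35} = 5, a_{36} = 5, a_{37} = 4, a_{38} = 1, a_{39} = 4, a_{40} = 0, a_{41} = 1, a_{42} = 3, a_{43} = 4, a_{44} = 4, a_{45} = 6, a_{46} = 5, a_{47} = 6, a_{48} = 0, a_{49} = 5, a_{50} = 1.
The sequence repeats with period 48.
(813 - 1) mod 48 = 44, so a_{813} = a_{45} = 6.

6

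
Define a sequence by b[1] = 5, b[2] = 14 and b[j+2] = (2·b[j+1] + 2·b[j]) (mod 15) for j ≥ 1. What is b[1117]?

We have b[1] = 5, b[2] = 14, b[3] = 8, b[4] = 14, b[5] = 14, b[6] = 11, b[7] = 5, b[8] = 2, b[9] = 14, b[10] = 2, b[11] = 2, b[12] = 8, b[13] = 5, b[14] = 11, b[15] = 2, b[16] = 11, b[17] = 11, b[18] = 14, b[19] = 5, b[20] = 8, b[21] = 11, b[22] = 8, b[23] = 8, b[24] = 2, b[25] = 5, b[26] = 14.
The sequence repeats with period 24.
(1117 - 1) mod 24 = 12, so b[1117] = b[13] = 5.

5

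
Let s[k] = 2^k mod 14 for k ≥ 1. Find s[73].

s[1] = 2, s[2] = 4, s[3] = 8, s[4] = 2.
The sequence repeats with period 3.
(73 - 1) mod 3 = 0, so s[73] = s[1] = 2.

2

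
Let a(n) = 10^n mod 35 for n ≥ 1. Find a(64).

25

a(1) = 10; a(2) = 30; a(3) = 20; a(4) = 25; a(5) = 5; a(6) = 15; a(7) = 10.
The sequence repeats with period 6.
So a(64) = a(1 + ((64-1) mod 6)) = a(4) = 25.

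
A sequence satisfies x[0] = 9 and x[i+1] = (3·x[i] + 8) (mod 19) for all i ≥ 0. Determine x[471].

5

We have x[0] = 9,  x[1] = 16,  x[2] = 18,  x[3] = 5,  x[4] = 4,  x[5] = 1,  x[6] = 11,  x[7] = 3,  x[8] = 17,  x[9] = 2,  x[10] = 14,  x[11] = 12,  x[12] = 6,  x[13] = 7,  x[14] = 10,  x[15] = 0,  x[16] = 8,  x[17] = 13,  x[18] = 9.
The sequence repeats with period 18.
So x[471] = x[0 + ((471-0) mod 18)] = x[3] = 5.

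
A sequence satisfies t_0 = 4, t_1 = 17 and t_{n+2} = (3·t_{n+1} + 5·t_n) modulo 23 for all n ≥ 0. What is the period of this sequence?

Listing terms: t_0 = 4; t_1 = 17; t_2 = 2; t_3 = 22; t_4 = 7; t_5 = 16; t_6 = 14; t_7 = 7; t_8 = 22; t_9 = 9; t_{10} = 22; t_{11} = 19; t_{12} = 6; t_{13} = 21; t_{14} = 1; t_{15} = 16; t_{16} = 7; t_{17} = 9; t_{18} = 16; t_{19} = 1; t_{20} = 14; t_{21} = 1; t_{22} = 4; t_{23} = 17.
The sequence repeats with period 22.

22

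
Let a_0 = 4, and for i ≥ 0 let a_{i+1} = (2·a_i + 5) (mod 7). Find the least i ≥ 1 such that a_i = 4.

3

We have a_0 = 4,  a_1 = 6,  a_2 = 3,  a_3 = 4.
The sequence repeats with period 3.
The value 4 next appears (with i ≥ 1) at a_3.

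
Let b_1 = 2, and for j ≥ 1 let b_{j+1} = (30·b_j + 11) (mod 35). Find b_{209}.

1

We have b_1 = 2,  b_2 = 1,  b_3 = 6,  b_4 = 16,  b_5 = 1.
Since b_5 = b_2 = 1, the sequence is eventually periodic: after a pre-period of length 1 it cycles with period 3.
For j ≥ 2, b_j depends only on (j - 2) mod 3. (209 - 2) mod 3 = 0, so b_{209} = b_2 = 1.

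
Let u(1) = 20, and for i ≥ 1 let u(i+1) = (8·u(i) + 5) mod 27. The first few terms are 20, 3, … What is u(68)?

3

We have u(1) = 20; u(2) = 3; u(3) = 2; u(4) = 21; u(5) = 11; u(6) = 12; u(7) = 20.
Since u(7) = u(1) = 20, the sequence is periodic with period 6.
So u(68) = u(1 + ((68-1) mod 6)) = u(2) = 3.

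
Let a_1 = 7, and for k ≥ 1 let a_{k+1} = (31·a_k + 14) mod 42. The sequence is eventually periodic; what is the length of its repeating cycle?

3

We have a_1 = 7; a_2 = 21; a_3 = 35; a_4 = 7.
The sequence repeats with period 3.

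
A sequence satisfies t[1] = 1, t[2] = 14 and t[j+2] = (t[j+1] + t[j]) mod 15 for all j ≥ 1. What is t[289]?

Computing terms: t[1] = 1,  t[2] = 14,  t[3] = 0,  t[4] = 14,  t[5] = 14,  t[6] = 13,  t[7] = 12,  t[8] = 10,  t[9] = 7,  t[10] = 2,  t[11] = 9,  t[12] = 11,  t[13] = 5,  t[14] = 1,  t[15] = 6,  t[16] = 7,  t[17] = 13,  t[18] = 5,  t[19] = 3,  t[20] = 8,  t[21] = 11,  t[22] = 4,  t[23] = 0,  t[24] = 4,  t[25] = 4,  t[26] = 8,  t[27] = 12,  t[28] = 5,  t[29] = 2,  t[30] = 7,  t[31] = 9,  t[32] = 1,  t[33] = 10,  t[34] = 11,  t[35] = 6,  t[36] = 2,  t[37] = 8,  t[38] = 10,  t[39] = 3,  t[40] = 13,  t[41] = 1,  t[42] = 14.
Since (t[41], t[42]) = (t[1], t[2]) = (1, 14) (two consecutive terms determine the rest), the sequence is periodic with period 40.
(289 - 1) mod 40 = 8, so t[289] = t[9] = 7.

7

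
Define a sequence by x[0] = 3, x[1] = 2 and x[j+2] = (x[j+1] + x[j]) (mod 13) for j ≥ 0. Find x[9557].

We have x[0] = 3,  x[1] = 2,  x[2] = 5,  x[3] = 7,  x[4] = 12,  x[5] = 6,  x[6] = 5,  x[7] = 11,  x[8] = 3,  x[9] = 1,  x[10] = 4,  x[11] = 5,  x[12] = 9,  x[13] = 1,  x[14] = 10,  x[15] = 11,  x[16] = 8,  x[17] = 6,  x[18] = 1,  x[19] = 7,  x[20] = 8,  x[21] = 2,  x[22] = 10,  x[23] = 12,  x[24] = 9,  x[25] = 8,  x[26] = 4,  x[27] = 12,  x[28] = 3,  x[29] = 2.
The sequence repeats with period 28.
So x[9557] = x[0 + ((9557-0) mod 28)] = x[9] = 1.

1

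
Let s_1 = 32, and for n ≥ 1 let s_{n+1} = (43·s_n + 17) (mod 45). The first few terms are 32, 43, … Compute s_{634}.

s_1 = 32,  s_2 = 43,  s_3 = 21,  s_4 = 20,  s_5 = 22,  s_6 = 18,  s_7 = 26,  s_8 = 10,  s_9 = 42,  s_{10} = 23,  s_{11} = 16,  s_{12} = 30,  s_{13} = 2,  s_{14} = 13,  s_{15} = 36,  s_{16} = 35,  s_{17} = 37,  s_{18} = 33,  s_{19} = 41,  s_{20} = 25,  s_{21} = 12,  s_{22} = 38,  s_{23} = 31,  s_{24} = 0,  s_{25} = 17,  s_{26} = 28,  s_{27} = 6,  s_{28} = 5,  s_{29} = 7,  s_{30} = 3,  s_{31} = 11,  s_{32} = 40,  s_{33} = 27,  s_{34} = 8,  s_{35} = 1,  s_{36} = 15,  s_{37} = 32.
The sequence repeats with period 36.
(634 - 1) mod 36 = 21, so s_{634} = s_{22} = 38.

38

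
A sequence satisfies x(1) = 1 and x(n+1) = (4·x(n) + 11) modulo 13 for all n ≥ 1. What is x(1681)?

We have x(1) = 1,  x(2) = 2,  x(3) = 6,  x(4) = 9,  x(5) = 8,  x(6) = 4,  x(7) = 1.
Since x(7) = x(1) = 1, the sequence is periodic with period 6.
(1681 - 1) mod 6 = 0, so x(1681) = x(1) = 1.

1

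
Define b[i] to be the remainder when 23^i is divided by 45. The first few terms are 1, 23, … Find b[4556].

16

We have b[0] = 1; b[1] = 23; b[2] = 34; b[3] = 17; b[4] = 31; b[5] = 38; b[6] = 19; b[7] = 32; b[8] = 16; b[9] = 8; b[10] = 4; b[11] = 2; b[12] = 1.
Since b[12] = b[0] = 1, the sequence is periodic with period 12.
So b[4556] = b[0 + ((4556-0) mod 12)] = b[8] = 16.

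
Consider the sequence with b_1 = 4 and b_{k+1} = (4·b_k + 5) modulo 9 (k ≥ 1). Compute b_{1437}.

We have b_1 = 4,  b_2 = 3,  b_3 = 8,  b_4 = 1,  b_5 = 0,  b_6 = 5,  b_7 = 7,  b_8 = 6,  b_9 = 2,  b_{10} = 4.
Since b_{10} = b_1 = 4, the sequence is periodic with period 9.
So b_{1437} = b_{1 + ((1437-1) mod 9)} = b_6 = 5.

5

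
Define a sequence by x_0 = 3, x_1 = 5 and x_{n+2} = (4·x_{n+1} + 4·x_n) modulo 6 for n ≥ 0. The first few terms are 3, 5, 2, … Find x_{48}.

We have x_0 = 3,  x_1 = 5,  x_2 = 2,  x_3 = 4,  x_4 = 0,  x_5 = 4,  x_6 = 4,  x_7 = 2,  x_8 = 0,  x_9 = 2,  x_{10} = 2,  x_{11} = 4.
Since (x_{10}, x_{11}) = (x_2, x_3) = (2, 4) (two consecutive terms determine the rest), the sequence is eventually periodic: after a pre-period of length 2 it cycles with period 8.
For n ≥ 2, x_n depends only on (n - 2) mod 8. (48 - 2) mod 8 = 6, so x_{48} = x_8 = 0.

0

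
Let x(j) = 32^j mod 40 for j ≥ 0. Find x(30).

24

Computing terms: x(0) = 1, x(1) = 32, x(2) = 24, x(3) = 8, x(4) = 16, x(5) = 32.
Since x(5) = x(1) = 32, the sequence is eventually periodic: after a pre-period of length 1 it cycles with period 4.
For j ≥ 1, x(j) depends only on (j - 1) mod 4. (30 - 1) mod 4 = 1, so x(30) = x(2) = 24.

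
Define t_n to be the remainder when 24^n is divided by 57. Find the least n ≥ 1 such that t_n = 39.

9

t_0 = 1,  t_1 = 24,  t_2 = 6,  t_3 = 30,  t_4 = 36,  t_5 = 9,  t_6 = 45,  t_7 = 54,  t_8 = 42,  t_9 = 39,  t_{10} = 24.
Since t_{10} = t_1 = 24, the sequence is eventually periodic: after a pre-period of length 1 it cycles with period 9.
The value 39 first appears (with n ≥ 1) at t_9.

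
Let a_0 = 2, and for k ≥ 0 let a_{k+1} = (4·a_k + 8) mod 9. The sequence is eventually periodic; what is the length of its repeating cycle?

Computing terms: a_0 = 2; a_1 = 7; a_2 = 0; a_3 = 8; a_4 = 4; a_5 = 6; a_6 = 5; a_7 = 1; a_8 = 3; a_9 = 2.
Since a_9 = a_0 = 2, the sequence is periodic with period 9.

9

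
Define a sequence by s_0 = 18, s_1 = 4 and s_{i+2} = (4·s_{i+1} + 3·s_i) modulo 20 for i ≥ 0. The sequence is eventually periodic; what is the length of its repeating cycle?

Computing terms: s_0 = 18,  s_1 = 4,  s_2 = 10,  s_3 = 12,  s_4 = 18,  s_5 = 8,  s_6 = 6,  s_7 = 8,  s_8 = 10,  s_9 = 4,  s_{10} = 6,  s_{11} = 16,  s_{12} = 2,  s_{13} = 16,  s_{14} = 10,  s_{15} = 8,  s_{16} = 2,  s_{17} = 12,  s_{18} = 14,  s_{19} = 12,  s_{20} = 10,  s_{21} = 16,  s_{22} = 14,  s_{23} = 4,  s_{24} = 18,  s_{25} = 4.
The sequence repeats with period 24.

24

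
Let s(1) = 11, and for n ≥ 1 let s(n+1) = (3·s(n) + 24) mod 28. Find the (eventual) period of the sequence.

6

Listing terms: s(1) = 11, s(2) = 1, s(3) = 27, s(4) = 21, s(5) = 3, s(6) = 5, s(7) = 11.
The sequence repeats with period 6.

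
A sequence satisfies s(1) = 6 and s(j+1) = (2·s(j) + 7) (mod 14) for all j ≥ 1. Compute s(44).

5

Computing terms: s(1) = 6, s(2) = 5, s(3) = 3, s(4) = 13, s(5) = 5.
Since s(5) = s(2) = 5, the sequence is eventually periodic: after a pre-period of length 1 it cycles with period 3.
For j ≥ 2, s(j) depends only on (j - 2) mod 3. (44 - 2) mod 3 = 0, so s(44) = s(2) = 5.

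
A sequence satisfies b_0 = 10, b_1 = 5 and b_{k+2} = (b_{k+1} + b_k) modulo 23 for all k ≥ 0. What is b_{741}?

20

Computing terms: b_0 = 10,  b_1 = 5,  b_2 = 15,  b_3 = 20,  b_4 = 12,  b_5 = 9,  b_6 = 21,  b_7 = 7,  b_8 = 5,  b_9 = 12,  b_{10} = 17,  b_{11} = 6,  b_{12} = 0,  b_{13} = 6,  b_{14} = 6,  b_{15} = 12,  b_{16} = 18,  b_{17} = 7,  b_{18} = 2,  b_{19} = 9,  b_{20} = 11,  b_{21} = 20,  b_{22} = 8,  b_{23} = 5,  b_{24} = 13,  b_{25} = 18,  b_{26} = 8,  b_{27} = 3,  b_{28} = 11,  b_{29} = 14,  b_{30} = 2,  b_{31} = 16,  b_{32} = 18,  b_{33} = 11,  b_{34} = 6,  b_{35} = 17,  b_{36} = 0,  b_{37} = 17,  b_{38} = 17,  b_{39} = 11,  b_{40} = 5,  b_{41} = 16,  b_{42} = 21,  b_{43} = 14,  b_{44} = 12,  b_{45} = 3,  b_{46} = 15,  b_{47} = 18,  b_{48} = 10,  b_{49} = 5.
Since (b_{48}, b_{49}) = (b_0, b_1) = (10, 5) (two consecutive terms determine the rest), the sequence is periodic with period 48.
So b_{741} = b_{0 + ((741-0) mod 48)} = b_{21} = 20.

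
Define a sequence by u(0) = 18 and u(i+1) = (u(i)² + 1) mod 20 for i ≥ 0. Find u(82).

10

Listing terms: u(0) = 18, u(1) = 5, u(2) = 6, u(3) = 17, u(4) = 10, u(5) = 1, u(6) = 2, u(7) = 5.
Since u(7) = u(1) = 5, the sequence is eventually periodic: after a pre-period of length 1 it cycles with period 6.
For i ≥ 1, u(i) depends only on (i - 1) mod 6. (82 - 1) mod 6 = 3, so u(82) = u(4) = 10.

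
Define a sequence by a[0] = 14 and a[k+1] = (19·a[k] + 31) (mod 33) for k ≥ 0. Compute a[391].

0

Computing terms: a[0] = 14, a[1] = 0, a[2] = 31, a[3] = 26, a[4] = 30, a[5] = 7, a[6] = 32, a[7] = 12, a[8] = 28, a[9] = 2, a[10] = 3, a[11] = 22, a[12] = 20, a[13] = 15, a[14] = 19, a[15] = 29, a[16] = 21, a[17] = 1, a[18] = 17, a[19] = 24, a[20] = 25, a[21] = 11, a[22] = 9, a[23] = 4, a[24] = 8, a[25] = 18, a[26] = 10, a[27] = 23, a[28] = 6, a[29] = 13, a[30] = 14.
The sequence repeats with period 30.
So a[391] = a[0 + ((391-0) mod 30)] = a[1] = 0.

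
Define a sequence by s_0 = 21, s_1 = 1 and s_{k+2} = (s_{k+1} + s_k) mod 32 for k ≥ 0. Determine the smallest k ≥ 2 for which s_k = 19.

Computing terms: s_0 = 21, s_1 = 1, s_2 = 22, s_3 = 23, s_4 = 13, s_5 = 4, s_6 = 17, s_7 = 21, s_8 = 6, s_9 = 27, s_{10} = 1, s_{11} = 28, s_{12} = 29, s_{13} = 25, s_{14} = 22, s_{15} = 15, s_{16} = 5, s_{17} = 20, s_{18} = 25, s_{19} = 13, s_{20} = 6, s_{21} = 19, s_{22} = 25, s_{23} = 12, s_{24} = 5, s_{25} = 17, s_{26} = 22, s_{27} = 7, s_{28} = 29, s_{29} = 4, s_{30} = 1, s_{31} = 5, s_{32} = 6, s_{33} = 11, s_{34} = 17, s_{35} = 28, s_{36} = 13, s_{37} = 9, s_{38} = 22, s_{39} = 31, s_{40} = 21, s_{41} = 20, s_{42} = 9, s_{43} = 29, s_{44} = 6, s_{45} = 3, s_{46} = 9, s_{47} = 12, s_{48} = 21, s_{49} = 1.
Since (s_{48}, s_{49}) = (s_0, s_1) = (21, 1) (two consecutive terms determine the rest), the sequence is periodic with period 48.
The value 19 first appears (with k ≥ 2) at s_{21}.

21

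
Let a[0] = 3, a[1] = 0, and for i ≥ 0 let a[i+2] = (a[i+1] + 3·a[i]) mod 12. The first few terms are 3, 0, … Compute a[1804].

a[0] = 3, a[1] = 0, a[2] = 9, a[3] = 9, a[4] = 0, a[5] = 3, a[6] = 3, a[7] = 0.
The sequence repeats with period 6.
So a[1804] = a[0 + ((1804-0) mod 6)] = a[4] = 0.

0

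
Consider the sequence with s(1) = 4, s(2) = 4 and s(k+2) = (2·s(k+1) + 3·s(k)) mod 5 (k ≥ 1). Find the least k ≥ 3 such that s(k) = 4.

5

Listing terms: s(1) = 4; s(2) = 4; s(3) = 0; s(4) = 2; s(5) = 4; s(6) = 4.
The sequence repeats with period 4.
The value 4 next appears (with k ≥ 3) at s(5).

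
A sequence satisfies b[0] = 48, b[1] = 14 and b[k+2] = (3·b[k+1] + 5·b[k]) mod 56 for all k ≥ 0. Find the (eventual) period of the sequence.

6

b[0] = 48; b[1] = 14; b[2] = 2; b[3] = 20; b[4] = 14; b[5] = 30; b[6] = 48; b[7] = 14.
The sequence repeats with period 6.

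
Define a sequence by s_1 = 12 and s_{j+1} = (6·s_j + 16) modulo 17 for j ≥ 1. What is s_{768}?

5

s_1 = 12,  s_2 = 3,  s_3 = 0,  s_4 = 16,  s_5 = 10,  s_6 = 8,  s_7 = 13,  s_8 = 9,  s_9 = 2,  s_{10} = 11,  s_{11} = 14,  s_{12} = 15,  s_{13} = 4,  s_{14} = 6,  s_{15} = 1,  s_{16} = 5,  s_{17} = 12.
The sequence repeats with period 16.
So s_{768} = s_{1 + ((768-1) mod 16)} = s_{16} = 5.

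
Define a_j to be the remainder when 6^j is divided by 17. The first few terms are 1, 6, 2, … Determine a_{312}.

We have a_0 = 1,  a_1 = 6,  a_2 = 2,  a_3 = 12,  a_4 = 4,  a_5 = 7,  a_6 = 8,  a_7 = 14,  a_8 = 16,  a_9 = 11,  a_{10} = 15,  a_{11} = 5,  a_{12} = 13,  a_{13} = 10,  a_{14} = 9,  a_{15} = 3,  a_{16} = 1.
Since a_{16} = a_0 = 1, the sequence is periodic with period 16.
So a_{312} = a_{0 + ((312-0) mod 16)} = a_8 = 16.

16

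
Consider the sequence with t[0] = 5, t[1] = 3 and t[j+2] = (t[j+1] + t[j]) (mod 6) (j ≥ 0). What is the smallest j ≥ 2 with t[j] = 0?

5

Computing terms: t[0] = 5; t[1] = 3; t[2] = 2; t[3] = 5; t[4] = 1; t[5] = 0; t[6] = 1; t[7] = 1; t[8] = 2; t[9] = 3; t[10] = 5; t[11] = 2; t[12] = 1; t[13] = 3; t[14] = 4; t[15] = 1; t[16] = 5; t[17] = 0; t[18] = 5; t[19] = 5; t[20] = 4; t[21] = 3; t[22] = 1; t[23] = 4; t[24] = 5; t[25] = 3.
The sequence repeats with period 24.
The value 0 first appears (with j ≥ 2) at t[5].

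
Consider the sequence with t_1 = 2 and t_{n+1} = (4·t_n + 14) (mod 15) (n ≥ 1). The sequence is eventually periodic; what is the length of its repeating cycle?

We have t_1 = 2,  t_2 = 7,  t_3 = 12,  t_4 = 2.
The sequence repeats with period 3.

3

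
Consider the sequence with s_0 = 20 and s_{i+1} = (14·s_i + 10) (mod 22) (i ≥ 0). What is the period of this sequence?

5

We have s_0 = 20,  s_1 = 4,  s_2 = 0,  s_3 = 10,  s_4 = 18,  s_5 = 20.
The sequence repeats with period 5.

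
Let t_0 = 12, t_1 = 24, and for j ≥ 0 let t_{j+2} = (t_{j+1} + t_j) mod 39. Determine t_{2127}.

12

t_0 = 12, t_1 = 24, t_2 = 36, t_3 = 21, t_4 = 18, t_5 = 0, t_6 = 18, t_7 = 18, t_8 = 36, t_9 = 15, t_{10} = 12, t_{11} = 27, t_{12} = 0, t_{13} = 27, t_{14} = 27, t_{15} = 15, t_{16} = 3, t_{17} = 18, t_{18} = 21, t_{19} = 0, t_{20} = 21, t_{21} = 21, t_{22} = 3, t_{23} = 24, t_{24} = 27, t_{25} = 12, t_{26} = 0, t_{27} = 12, t_{28} = 12, t_{29} = 24.
Since (t_{28}, t_{29}) = (t_0, t_1) = (12, 24) (two consecutive terms determine the rest), the sequence is periodic with period 28.
(2127 - 0) mod 28 = 27, so t_{2127} = t_{27} = 12.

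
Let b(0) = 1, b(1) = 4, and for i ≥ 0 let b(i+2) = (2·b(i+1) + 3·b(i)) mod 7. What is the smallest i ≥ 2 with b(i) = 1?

6

b(0) = 1, b(1) = 4, b(2) = 4, b(3) = 6, b(4) = 3, b(5) = 3, b(6) = 1, b(7) = 4.
Since (b(6), b(7)) = (b(0), b(1)) = (1, 4) (two consecutive terms determine the rest), the sequence is periodic with period 6.
The value 1 next appears (with i ≥ 2) at b(6).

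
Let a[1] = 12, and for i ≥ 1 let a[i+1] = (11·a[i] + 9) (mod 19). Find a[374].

8

Computing terms: a[1] = 12, a[2] = 8, a[3] = 2, a[4] = 12.
Since a[4] = a[1] = 12, the sequence is periodic with period 3.
(374 - 1) mod 3 = 1, so a[374] = a[2] = 8.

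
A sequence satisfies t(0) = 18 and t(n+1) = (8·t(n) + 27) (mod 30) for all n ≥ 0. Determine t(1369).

t(0) = 18, t(1) = 21, t(2) = 15, t(3) = 27, t(4) = 3, t(5) = 21.
Since t(5) = t(1) = 21, the sequence is eventually periodic: after a pre-period of length 1 it cycles with period 4.
For n ≥ 1, t(n) depends only on (n - 1) mod 4. (1369 - 1) mod 4 = 0, so t(1369) = t(1) = 21.

21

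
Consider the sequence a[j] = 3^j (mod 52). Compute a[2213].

35

Computing terms: a[1] = 3,  a[2] = 9,  a[3] = 27,  a[4] = 29,  a[5] = 35,  a[6] = 1,  a[7] = 3.
The sequence repeats with period 6.
So a[2213] = a[1 + ((2213-1) mod 6)] = a[5] = 35.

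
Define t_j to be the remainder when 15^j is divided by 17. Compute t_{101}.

We have t_1 = 15,  t_2 = 4,  t_3 = 9,  t_4 = 16,  t_5 = 2,  t_6 = 13,  t_7 = 8,  t_8 = 1,  t_9 = 15.
The sequence repeats with period 8.
(101 - 1) mod 8 = 4, so t_{101} = t_5 = 2.

2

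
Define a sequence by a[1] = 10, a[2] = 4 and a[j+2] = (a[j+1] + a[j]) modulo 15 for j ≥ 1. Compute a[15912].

We have a[1] = 10, a[2] = 4, a[3] = 14, a[4] = 3, a[5] = 2, a[6] = 5, a[7] = 7, a[8] = 12, a[9] = 4, a[10] = 1, a[11] = 5, a[12] = 6, a[13] = 11, a[14] = 2, a[15] = 13, a[16] = 0, a[17] = 13, a[18] = 13, a[19] = 11, a[20] = 9, a[21] = 5, a[22] = 14, a[23] = 4, a[24] = 3, a[25] = 7, a[26] = 10, a[27] = 2, a[28] = 12, a[29] = 14, a[30] = 11, a[31] = 10, a[32] = 6, a[33] = 1, a[34] = 7, a[35] = 8, a[36] = 0, a[37] = 8, a[38] = 8, a[39] = 1, a[40] = 9, a[41] = 10, a[42] = 4.
Since (a[41], a[42]) = (a[1], a[2]) = (10, 4) (two consecutive terms determine the rest), the sequence is periodic with period 40.
So a[15912] = a[1 + ((15912-1) mod 40)] = a[32] = 6.

6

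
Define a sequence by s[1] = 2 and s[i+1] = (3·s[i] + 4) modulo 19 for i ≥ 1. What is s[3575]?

5

We have s[1] = 2,  s[2] = 10,  s[3] = 15,  s[4] = 11,  s[5] = 18,  s[6] = 1,  s[7] = 7,  s[8] = 6,  s[9] = 3,  s[10] = 13,  s[11] = 5,  s[12] = 0,  s[13] = 4,  s[14] = 16,  s[15] = 14,  s[16] = 8,  s[17] = 9,  s[18] = 12,  s[19] = 2.
The sequence repeats with period 18.
So s[3575] = s[1 + ((3575-1) mod 18)] = s[11] = 5.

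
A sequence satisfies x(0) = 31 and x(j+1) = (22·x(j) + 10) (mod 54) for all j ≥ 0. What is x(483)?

We have x(0) = 31; x(1) = 44; x(2) = 6; x(3) = 34; x(4) = 2; x(5) = 0; x(6) = 10; x(7) = 14; x(8) = 48; x(9) = 40; x(10) = 26; x(11) = 42; x(12) = 16; x(13) = 38; x(14) = 36; x(15) = 46; x(16) = 50; x(17) = 30; x(18) = 22; x(19) = 8; x(20) = 24; x(21) = 52; x(22) = 20; x(23) = 18; x(24) = 28; x(25) = 32; x(26) = 12; x(27) = 4; x(28) = 44.
Since x(28) = x(1) = 44, the sequence is eventually periodic: after a pre-period of length 1 it cycles with period 27.
For j ≥ 1, x(j) depends only on (j - 1) mod 27. (483 - 1) mod 27 = 23, so x(483) = x(24) = 28.

28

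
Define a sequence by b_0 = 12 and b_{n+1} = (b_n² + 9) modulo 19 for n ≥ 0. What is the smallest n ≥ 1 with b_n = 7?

6

We have b_0 = 12, b_1 = 1, b_2 = 10, b_3 = 14, b_4 = 15, b_5 = 6, b_6 = 7, b_7 = 1.
Since b_7 = b_1 = 1, the sequence is eventually periodic: after a pre-period of length 1 it cycles with period 6.
The value 7 first appears (with n ≥ 1) at b_6.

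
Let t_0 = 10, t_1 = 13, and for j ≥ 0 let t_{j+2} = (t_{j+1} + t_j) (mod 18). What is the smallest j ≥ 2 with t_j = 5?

2

Listing terms: t_0 = 10; t_1 = 13; t_2 = 5; t_3 = 0; t_4 = 5; t_5 = 5; t_6 = 10; t_7 = 15; t_8 = 7; t_9 = 4; t_{10} = 11; t_{11} = 15; t_{12} = 8; t_{13} = 5; t_{14} = 13; t_{15} = 0; t_{16} = 13; t_{17} = 13; t_{18} = 8; t_{19} = 3; t_{20} = 11; t_{21} = 14; t_{22} = 7; t_{23} = 3; t_{24} = 10; t_{25} = 13.
Since (t_{24}, t_{25}) = (t_0, t_1) = (10, 13) (two consecutive terms determine the rest), the sequence is periodic with period 24.
The value 5 first appears (with j ≥ 2) at t_2.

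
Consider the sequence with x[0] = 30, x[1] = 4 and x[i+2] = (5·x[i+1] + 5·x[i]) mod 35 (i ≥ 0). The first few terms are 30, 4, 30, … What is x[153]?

15

x[0] = 30, x[1] = 4, x[2] = 30, x[3] = 30, x[4] = 20, x[5] = 5, x[6] = 20, x[7] = 20, x[8] = 25, x[9] = 15, x[10] = 25, x[11] = 25, x[12] = 5, x[13] = 10, x[14] = 5, x[15] = 5, x[16] = 15, x[17] = 30, x[18] = 15, x[19] = 15, x[20] = 10, x[21] = 20, x[22] = 10, x[23] = 10, x[24] = 30, x[25] = 25, x[26] = 30, x[27] = 30.
Since (x[26], x[27]) = (x[2], x[3]) = (30, 30) (two consecutive terms determine the rest), the sequence is eventually periodic: after a pre-period of length 2 it cycles with period 24.
For i ≥ 2, x[i] depends only on (i - 2) mod 24. (153 - 2) mod 24 = 7, so x[153] = x[9] = 15.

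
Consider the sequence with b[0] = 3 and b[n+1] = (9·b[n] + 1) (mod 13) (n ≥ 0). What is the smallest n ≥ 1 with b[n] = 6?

2

Computing terms: b[0] = 3; b[1] = 2; b[2] = 6; b[3] = 3.
The sequence repeats with period 3.
The value 6 first appears (with n ≥ 1) at b[2].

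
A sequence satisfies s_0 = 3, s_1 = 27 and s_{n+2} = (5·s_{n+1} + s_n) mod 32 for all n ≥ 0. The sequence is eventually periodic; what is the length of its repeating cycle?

We have s_0 = 3,  s_1 = 27,  s_2 = 10,  s_3 = 13,  s_4 = 11,  s_5 = 4,  s_6 = 31,  s_7 = 31,  s_8 = 26,  s_9 = 1,  s_{10} = 31,  s_{11} = 28,  s_{12} = 11,  s_{13} = 19,  s_{14} = 10,  s_{15} = 5,  s_{16} = 3,  s_{17} = 20,  s_{18} = 7,  s_{19} = 23,  s_{20} = 26,  s_{21} = 25,  s_{22} = 23,  s_{23} = 12,  s_{24} = 19,  s_{25} = 11,  s_{26} = 10,  s_{27} = 29,  s_{28} = 27,  s_{29} = 4,  s_{30} = 15,  s_{31} = 15,  s_{32} = 26,  s_{33} = 17,  s_{34} = 15,  s_{35} = 28,  s_{36} = 27,  s_{37} = 3,  s_{38} = 10,  s_{39} = 21,  s_{40} = 19,  s_{41} = 20,  s_{42} = 23,  s_{43} = 7,  s_{44} = 26,  s_{45} = 9,  s_{46} = 7,  s_{47} = 12,  s_{48} = 3,  s_{49} = 27.
The sequence repeats with period 48.

48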